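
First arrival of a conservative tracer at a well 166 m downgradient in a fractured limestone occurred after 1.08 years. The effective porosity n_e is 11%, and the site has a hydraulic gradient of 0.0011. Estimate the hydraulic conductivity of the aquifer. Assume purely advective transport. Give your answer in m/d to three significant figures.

t = 1.08 years = 394.2 d
v = L / t = 166 / 394.2 = 0.4211 m/d
K = v · n / i = 0.4211 × 0.11 / 0.0011 = 42.1 m/d

42.1 m/d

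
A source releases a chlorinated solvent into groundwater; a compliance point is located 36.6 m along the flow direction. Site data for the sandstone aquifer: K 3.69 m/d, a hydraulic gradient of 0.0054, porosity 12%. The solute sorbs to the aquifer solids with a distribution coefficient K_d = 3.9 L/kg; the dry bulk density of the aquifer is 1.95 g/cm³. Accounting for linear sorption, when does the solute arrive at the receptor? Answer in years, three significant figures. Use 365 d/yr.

Darcy flux q = K·i = 3.69 × 0.0054 = 0.01993 m/d
v = Ki/n = 3.69·0.0054/0.12 = 0.1661 m/d
Retardation R = 1 + ρ_b·K_d/n = 1 + 1.95×3.9/0.12 = 64.38
Contaminant velocity v_c = v/R = 0.1661/64.38 = 0.002579 m/d
t = L/v_c = 36.6/0.002579 = 14190 d
   = 14190/365 = 38.9 yr

38.9 years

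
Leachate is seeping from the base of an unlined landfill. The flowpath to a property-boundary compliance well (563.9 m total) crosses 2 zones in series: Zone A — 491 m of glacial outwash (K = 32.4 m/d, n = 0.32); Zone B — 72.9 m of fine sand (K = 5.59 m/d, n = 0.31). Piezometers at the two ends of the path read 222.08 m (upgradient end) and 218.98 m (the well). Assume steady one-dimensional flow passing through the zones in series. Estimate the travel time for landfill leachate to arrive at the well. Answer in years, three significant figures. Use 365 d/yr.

4.48 years

Total head drop ΔH = 222.08 − 218.98 = 3.10 m
Steady 1-D flow in series ⇒ the Darcy flux q is identical in every zone and the zone head losses add (resistances L/K in series).
Σ(L/K) = 491/32.4 + 72.9/5.59 = 15.15 + 13.04 = 28.20 d
q = ΔH / Σ(L/K) = 3.10 / 28.20 = 0.1099 m/d (same in every zone)
Zone A: v = q/n = 0.1099/0.32 = 0.3436 m/d → t_A = 491/0.3436 = 1429 d
Zone B: v = q/n = 0.1099/0.31 = 0.3547 m/d → t_B = 72.9/0.3547 = 205.5 d
Total t = 1429 + 205.5 = 1635 d
   = 1635 / 365 = 4.48 yr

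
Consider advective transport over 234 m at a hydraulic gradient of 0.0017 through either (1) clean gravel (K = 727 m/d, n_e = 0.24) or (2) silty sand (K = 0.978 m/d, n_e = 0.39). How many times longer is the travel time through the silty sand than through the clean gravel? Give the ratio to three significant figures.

1210

Unit 1 (clean gravel): v = 727×0.0017/0.24 = 5.150 m/d, t = 234/5.150 = 45.44 d
Unit 2 (silty sand): v = 0.978×0.0017/0.39 = 0.004263 m/d, t = 234/0.004263 = 54890 d
t(silty sand) / t(clean gravel) = 54890/45.44 = 1210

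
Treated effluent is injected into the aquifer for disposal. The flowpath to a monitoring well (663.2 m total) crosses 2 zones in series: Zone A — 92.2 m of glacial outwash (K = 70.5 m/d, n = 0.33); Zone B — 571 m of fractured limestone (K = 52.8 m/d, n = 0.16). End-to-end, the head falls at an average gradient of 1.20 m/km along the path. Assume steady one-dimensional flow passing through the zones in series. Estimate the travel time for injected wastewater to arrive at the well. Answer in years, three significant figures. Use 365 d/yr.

Continuity: the same q passes through each zone, so ΔH = q·Σ(L_j/K_j) — the zones act as resistances in series.
Σ(L/K) = 92.2/70.5 + 571/52.8 = 1.308 + 10.81 = 12.12 d
K_eq = L_total / Σ(L/K) = 663.2 / 12.12 = 54.71 m/d
q = K_eq · i = 54.71 × 0.0012 = 0.06565 m/d (same in every zone)
Zone A: v = q/n = 0.06565/0.33 = 0.1989 m/d → t_A = 92.2/0.1989 = 463.4 d
Zone B: v = q/n = 0.06565/0.16 = 0.4103 m/d → t_B = 571/0.4103 = 1392 d
Total t = 463.4 + 1392 = 1855 d
   = 1855 / 365 = 5.08 yr

5.08 years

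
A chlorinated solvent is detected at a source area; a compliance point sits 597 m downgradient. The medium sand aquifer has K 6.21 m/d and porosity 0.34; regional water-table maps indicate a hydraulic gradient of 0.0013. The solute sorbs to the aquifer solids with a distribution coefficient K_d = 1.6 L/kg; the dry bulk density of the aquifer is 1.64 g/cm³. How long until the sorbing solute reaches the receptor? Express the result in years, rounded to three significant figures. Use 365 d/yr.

Specific discharge q = 6.21 × 0.0013 = 0.008073 m/d
Average linear velocity = 0.008073 / 0.34 = 0.02374 m/d
Retardation R = 1 + ρ_b·K_d/n = 1 + 1.64×1.6/0.34 = 8.718
Contaminant velocity v_c = v/R = 0.02374/8.718 = 0.002724 m/d
t = L/v_c = 597/0.002724 = 219200 d
   = 219200/365 = 601 yr

601 years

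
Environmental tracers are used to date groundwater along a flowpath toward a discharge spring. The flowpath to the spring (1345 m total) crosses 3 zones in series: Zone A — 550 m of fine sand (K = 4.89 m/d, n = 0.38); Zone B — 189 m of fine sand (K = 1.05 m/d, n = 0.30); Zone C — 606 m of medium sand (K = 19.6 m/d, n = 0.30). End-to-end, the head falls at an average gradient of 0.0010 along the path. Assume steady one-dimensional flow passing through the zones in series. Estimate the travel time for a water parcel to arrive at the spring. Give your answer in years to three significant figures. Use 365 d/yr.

295 years

Continuity: the same q passes through each zone, so ΔH = q·Σ(L_j/K_j) — the zones act as resistances in series.
Σ(L/K) = 550/4.89 + 189/1.05 + 606/19.6 = 112.5 + 180.0 + 30.92 = 323.4 d
K_eq = L_total / Σ(L/K) = 1345 / 323.4 = 4.159 m/d
q = K_eq · i = 4.159 × 0.0010 = 0.004159 m/d (same in every zone)
Zone A: v = q/n = 0.004159/0.38 = 0.01094 m/d → t_A = 550/0.01094 = 50250 d
Zone B: v = q/n = 0.004159/0.30 = 0.01386 m/d → t_B = 189/0.01386 = 13630 d
Zone C: v = q/n = 0.004159/0.30 = 0.01386 m/d → t_C = 606/0.01386 = 43710 d
Total t = 50250 + 13630 + 43710 = 107600 d
   = 107600 / 365 = 295 yr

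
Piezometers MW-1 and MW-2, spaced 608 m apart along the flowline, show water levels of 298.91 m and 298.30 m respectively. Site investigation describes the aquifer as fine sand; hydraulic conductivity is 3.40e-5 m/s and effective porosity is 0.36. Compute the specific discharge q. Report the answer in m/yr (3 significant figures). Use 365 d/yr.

1.08 m/yr

Hydraulic gradient i = (298.91 − 298.30) / 608 = 0.61 / 608 = 0.001003
K = 3.40e-5 m/s × 86400 s/d = 2.938 m/d
Specific discharge q = 2.938 × 0.001003 = 0.002947 m/d
   = 0.002947 × 365 = 1.08 m/yr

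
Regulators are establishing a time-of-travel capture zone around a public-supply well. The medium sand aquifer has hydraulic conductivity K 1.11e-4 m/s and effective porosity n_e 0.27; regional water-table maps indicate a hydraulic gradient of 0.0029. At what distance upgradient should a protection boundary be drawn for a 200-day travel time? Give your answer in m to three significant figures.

20.6 m

K = 1.11e-4 m/s × 86400 s/d = 9.590 m/d
Darcy flux q = K·i = 9.590 × 0.0029 = 0.02781 m/d
v = Ki/n = 9.590·0.0029/0.27 = 0.1030 m/d
L = v × T = 0.1030 × 200 = 20.60 m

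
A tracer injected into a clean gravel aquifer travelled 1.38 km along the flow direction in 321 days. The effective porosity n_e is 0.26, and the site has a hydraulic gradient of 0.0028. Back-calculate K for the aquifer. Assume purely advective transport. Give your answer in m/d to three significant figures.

L = 1.38 km = 1380 m
v = L / t = 1380 / 321 = 4.299 m/d
K = v · n / i = 4.299 × 0.26 / 0.0028 = 399 m/d

399 m/d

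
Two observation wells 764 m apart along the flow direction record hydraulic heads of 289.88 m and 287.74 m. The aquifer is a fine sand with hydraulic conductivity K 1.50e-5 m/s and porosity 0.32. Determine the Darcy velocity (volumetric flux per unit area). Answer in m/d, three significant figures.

0.00363 m/d

Hydraulic gradient i = (289.88 − 287.74) / 764 = 2.14 / 764 = 0.002801
K = 1.50e-5 m/s × 86400 s/d = 1.296 m/d
Darcy flux q = K·i = 1.296 × 0.002801 = 0.003630 m/d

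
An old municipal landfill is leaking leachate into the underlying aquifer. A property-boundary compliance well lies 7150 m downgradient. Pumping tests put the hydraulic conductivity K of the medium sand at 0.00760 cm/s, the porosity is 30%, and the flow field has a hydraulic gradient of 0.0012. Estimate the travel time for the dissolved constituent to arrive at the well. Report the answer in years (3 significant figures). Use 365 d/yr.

746 years

K = 0.00760 cm/s × 864 = 6.566 m/d
q = Ki = 6.566 × 0.0012 = 0.007880 m/d
v = Ki/n = 6.566·0.0012/0.30 = 0.02627 m/d
t = L / v = 7150 / 0.02627 = 272200 d
   = 272200 / 365 = 746 yr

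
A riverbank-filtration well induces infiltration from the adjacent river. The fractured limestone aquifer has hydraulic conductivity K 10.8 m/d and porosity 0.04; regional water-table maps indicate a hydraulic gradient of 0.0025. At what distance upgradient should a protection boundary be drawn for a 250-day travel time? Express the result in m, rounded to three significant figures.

Darcy flux q = K·i = 10.8 × 0.0025 = 0.02700 m/d
v = Ki/n = 10.8·0.0025/0.04 = 0.6750 m/d
L = v × T = 0.6750 × 250 = 168.8 m

169 m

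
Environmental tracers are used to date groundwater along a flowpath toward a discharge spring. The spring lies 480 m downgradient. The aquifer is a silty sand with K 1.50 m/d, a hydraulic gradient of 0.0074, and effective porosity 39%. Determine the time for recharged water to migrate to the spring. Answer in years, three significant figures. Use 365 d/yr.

Darcy flux q = K·i = 1.50 × 0.0074 = 0.01110 m/d
Average linear velocity = 0.01110 / 0.39 = 0.02846 m/d
t = L / v = 480 / 0.02846 = 16860 d
   = 16860 / 365 = 46.2 yr

46.2 years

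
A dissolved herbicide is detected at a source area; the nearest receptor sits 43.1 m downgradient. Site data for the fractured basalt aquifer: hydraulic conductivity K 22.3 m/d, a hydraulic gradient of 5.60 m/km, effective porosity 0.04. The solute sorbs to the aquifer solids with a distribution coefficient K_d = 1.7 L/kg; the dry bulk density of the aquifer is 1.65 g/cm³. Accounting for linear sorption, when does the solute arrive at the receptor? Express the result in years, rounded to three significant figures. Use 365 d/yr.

Specific discharge q = 22.3 × 0.0056 = 0.1249 m/d
v_s = q/n_e = 0.1249/0.04 = 3.122 m/d
Retardation R = 1 + ρ_b·K_d/n = 1 + 1.65×1.7/0.04 = 71.12
Contaminant velocity v_c = v/R = 3.122/71.12 = 0.04389 m/d
t = L/v_c = 43.1/0.04389 = 981.9 d
   = 981.9/365 = 2.69 yr

2.69 years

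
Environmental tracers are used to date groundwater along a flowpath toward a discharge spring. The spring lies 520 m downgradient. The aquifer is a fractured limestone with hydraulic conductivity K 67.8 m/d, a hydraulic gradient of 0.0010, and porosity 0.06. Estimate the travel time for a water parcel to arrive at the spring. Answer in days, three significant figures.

Specific discharge q = 67.8 × 0.0010 = 0.06780 m/d
Average linear velocity = 0.06780 / 0.06 = 1.130 m/d
t = L / v = 520 / 1.130 = 460.2 d

460 days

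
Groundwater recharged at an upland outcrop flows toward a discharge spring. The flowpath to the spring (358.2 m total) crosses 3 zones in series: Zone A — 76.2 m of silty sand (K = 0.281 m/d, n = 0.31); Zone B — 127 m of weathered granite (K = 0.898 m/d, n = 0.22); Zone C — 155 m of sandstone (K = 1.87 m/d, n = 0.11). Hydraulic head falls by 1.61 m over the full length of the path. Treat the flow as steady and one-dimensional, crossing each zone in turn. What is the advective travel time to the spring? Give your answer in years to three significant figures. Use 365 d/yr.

Steady 1-D flow in series ⇒ the Darcy flux q is identical in every zone and the zone head losses add (resistances L/K in series).
Σ(L/K) = 76.2/0.281 + 127/0.898 + 155/1.87 = 271.2 + 141.4 + 82.89 = 495.5 d
q = ΔH / Σ(L/K) = 1.61 / 495.5 = 0.003249 m/d (same in every zone)
Zone A: v = q/n = 0.003249/0.31 = 0.01048 m/d → t_A = 76.2/0.01048 = 7270 d
Zone B: v = q/n = 0.003249/0.22 = 0.01477 m/d → t_B = 127/0.01477 = 8599 d
Zone C: v = q/n = 0.003249/0.11 = 0.02954 m/d → t_C = 155/0.02954 = 5247 d
Total t = 7270 + 8599 + 5247 = 21120 d
   = 21120 / 365 = 57.9 yr

57.9 years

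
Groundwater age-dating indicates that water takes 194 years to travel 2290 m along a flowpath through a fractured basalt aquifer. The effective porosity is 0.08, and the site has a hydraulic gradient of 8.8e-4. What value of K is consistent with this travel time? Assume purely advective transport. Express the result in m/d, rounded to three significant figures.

t = 194 years = 70810 d
v = L / t = 2290 / 70810 = 0.03234 m/d
K = v · n / i = 0.03234 × 0.08 / 8.8e-4 = 2.94 m/d

2.94 m/d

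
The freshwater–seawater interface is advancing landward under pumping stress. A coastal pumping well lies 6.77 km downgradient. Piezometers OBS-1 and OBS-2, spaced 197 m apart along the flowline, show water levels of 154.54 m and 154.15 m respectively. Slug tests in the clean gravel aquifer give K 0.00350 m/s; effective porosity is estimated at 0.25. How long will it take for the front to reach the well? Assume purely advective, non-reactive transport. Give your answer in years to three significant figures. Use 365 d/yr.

Hydraulic gradient i = (154.54 − 154.15) / 197 = 0.39 / 197 = 0.001980
K = 0.00350 m/s × 86400 s/d = 302.4 m/d
Darcy flux q = K·i = 302.4 × 0.001980 = 0.5987 m/d
Seepage velocity v = q / n = 0.5987 / 0.25 = 2.395 m/d
L = 6.77 km = 6770 m
t = L / v = 6770 / 2.395 = 2827 d
   = 2827 / 365 = 7.75 yr

7.75 years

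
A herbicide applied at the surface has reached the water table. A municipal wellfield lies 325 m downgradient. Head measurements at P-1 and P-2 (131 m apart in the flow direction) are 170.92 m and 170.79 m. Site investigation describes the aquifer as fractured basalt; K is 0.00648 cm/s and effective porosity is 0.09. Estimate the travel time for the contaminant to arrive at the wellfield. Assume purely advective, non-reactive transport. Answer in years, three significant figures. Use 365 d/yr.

14.4 years

Hydraulic gradient i = (170.92 − 170.79) / 131 = 0.13 / 131 = 9.924e-4
K = 0.00648 cm/s × 864 = 5.599 m/d
Specific discharge q = 5.599 × 9.924e-4 = 0.005556 m/d
v_s = q/n_e = 0.005556/0.09 = 0.06173 m/d
t = L / v = 325 / 0.06173 = 5265 d
   = 5265 / 365 = 14.4 yr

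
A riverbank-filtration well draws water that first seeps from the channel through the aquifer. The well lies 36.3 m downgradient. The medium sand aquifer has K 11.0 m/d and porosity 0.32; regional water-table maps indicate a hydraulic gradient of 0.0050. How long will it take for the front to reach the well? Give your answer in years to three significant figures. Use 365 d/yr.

Specific discharge q = 11.0 × 0.0050 = 0.05500 m/d
v_s = q/n_e = 0.05500/0.32 = 0.1719 m/d
t = L / v = 36.3 / 0.1719 = 211.2 d
   = 211.2 / 365 = 0.579 yr

0.579 years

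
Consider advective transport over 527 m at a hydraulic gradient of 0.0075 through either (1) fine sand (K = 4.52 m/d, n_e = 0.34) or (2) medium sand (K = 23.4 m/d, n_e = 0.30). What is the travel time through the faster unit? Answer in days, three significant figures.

901 days

Unit 1 (fine sand): v = 4.52×0.0075/0.34 = 0.09971 m/d, t = 527/0.09971 = 5286 d
Unit 2 (medium sand): v = 23.4×0.0075/0.30 = 0.5850 m/d, t = 527/0.5850 = 900.9 d
Faster unit: t = 901 d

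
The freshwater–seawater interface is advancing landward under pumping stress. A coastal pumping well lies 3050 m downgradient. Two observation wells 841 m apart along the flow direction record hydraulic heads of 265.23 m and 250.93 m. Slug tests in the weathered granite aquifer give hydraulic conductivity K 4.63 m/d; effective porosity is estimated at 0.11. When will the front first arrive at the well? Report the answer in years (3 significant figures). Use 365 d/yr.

11.7 years

Hydraulic gradient i = (265.23 − 250.93) / 841 = 14.30 / 841 = 0.01700
Specific discharge q = 4.63 × 0.01700 = 0.07873 m/d
v = Ki/n = 4.63·0.01700/0.11 = 0.7157 m/d
t = L / v = 3050 / 0.7157 = 4262 d
   = 4262 / 365 = 11.7 yr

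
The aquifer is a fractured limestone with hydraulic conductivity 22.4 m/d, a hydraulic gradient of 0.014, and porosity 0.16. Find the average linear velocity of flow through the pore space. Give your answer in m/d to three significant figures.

q = Ki = 22.4 × 0.014 = 0.3136 m/d
v_s = q/n_e = 0.3136/0.16 = 1.960 m/d

1.96 m/d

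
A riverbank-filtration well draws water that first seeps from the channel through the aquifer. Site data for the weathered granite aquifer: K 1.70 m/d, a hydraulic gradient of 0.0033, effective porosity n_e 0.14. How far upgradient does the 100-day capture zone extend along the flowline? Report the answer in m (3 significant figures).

4.01 m

q = Ki = 1.70 × 0.0033 = 0.005610 m/d
Seepage velocity v = q / n = 0.005610 / 0.14 = 0.04007 m/d
L = v × T = 0.04007 × 100 = 4.007 m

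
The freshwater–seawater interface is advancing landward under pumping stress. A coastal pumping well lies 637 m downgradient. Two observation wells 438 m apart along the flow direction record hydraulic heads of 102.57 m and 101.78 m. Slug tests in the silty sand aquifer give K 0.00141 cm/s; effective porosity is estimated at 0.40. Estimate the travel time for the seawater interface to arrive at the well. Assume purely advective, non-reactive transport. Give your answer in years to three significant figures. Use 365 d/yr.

Hydraulic gradient i = (102.57 − 101.78) / 438 = 0.79 / 438 = 0.001804
K = 0.00141 cm/s × 864 = 1.218 m/d
Darcy flux q = K·i = 1.218 × 0.001804 = 0.002197 m/d
v = Ki/n = 1.218·0.001804/0.40 = 0.005493 m/d
t = L / v = 637 / 0.005493 = 116000 d
   = 116000 / 365 = 318 yr

318 years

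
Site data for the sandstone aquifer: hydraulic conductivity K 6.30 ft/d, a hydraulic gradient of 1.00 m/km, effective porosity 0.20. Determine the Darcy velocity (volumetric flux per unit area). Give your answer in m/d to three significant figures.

K = 6.30 ft/d × 0.3048 = 1.920 m/d
Darcy flux q = K·i = 1.920 × 0.0010 = 0.001920 m/d

0.00192 m/d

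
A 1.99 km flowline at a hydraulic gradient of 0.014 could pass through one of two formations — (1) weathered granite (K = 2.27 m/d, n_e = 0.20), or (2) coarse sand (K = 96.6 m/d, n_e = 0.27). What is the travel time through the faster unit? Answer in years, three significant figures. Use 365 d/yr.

1.09 years

Unit 1 (weathered granite): v = 2.27×0.014/0.20 = 0.1589 m/d, t = 1990/0.1589 = 12520 d
Unit 2 (coarse sand): v = 96.6×0.014/0.27 = 5.009 m/d, t = 1990/5.009 = 397.3 d
Faster: 397.3 d / 365 = 1.09 yr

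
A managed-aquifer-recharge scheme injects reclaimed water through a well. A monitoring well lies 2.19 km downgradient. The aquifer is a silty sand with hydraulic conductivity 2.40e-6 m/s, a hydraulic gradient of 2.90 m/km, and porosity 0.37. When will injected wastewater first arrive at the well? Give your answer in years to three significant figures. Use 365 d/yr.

3690 years

K = 2.40e-6 m/s × 86400 s/d = 0.2074 m/d
q = Ki = 0.2074 × 0.0029 = 6.013e-4 m/d
Seepage velocity v = q / n = 6.013e-4 / 0.37 = 0.001625 m/d
L = 2.19 km = 2190 m
t = L / v = 2190 / 0.001625 = 1.347e6 d
   = 1.347e6 / 365 = 3690 yr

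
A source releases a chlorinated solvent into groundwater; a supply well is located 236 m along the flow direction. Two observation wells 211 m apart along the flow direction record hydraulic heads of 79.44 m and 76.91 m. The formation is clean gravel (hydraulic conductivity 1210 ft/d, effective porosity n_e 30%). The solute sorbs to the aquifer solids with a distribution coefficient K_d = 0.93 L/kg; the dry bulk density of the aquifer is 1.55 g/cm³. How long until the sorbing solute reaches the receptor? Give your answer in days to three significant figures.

92.9 days

Hydraulic gradient i = (79.44 − 76.91) / 211 = 2.53 / 211 = 0.01199
K = 1210 ft/d × 0.3048 = 368.8 m/d
Darcy flux q = K·i = 368.8 × 0.01199 = 4.422 m/d
Seepage velocity v = q / n = 4.422 / 0.30 = 14.74 m/d
Retardation R = 1 + ρ_b·K_d/n = 1 + 1.55×0.93/0.30 = 5.805
Contaminant velocity v_c = v/R = 14.74/5.805 = 2.539 m/d
t = L/v_c = 236/2.539 = 92.94 d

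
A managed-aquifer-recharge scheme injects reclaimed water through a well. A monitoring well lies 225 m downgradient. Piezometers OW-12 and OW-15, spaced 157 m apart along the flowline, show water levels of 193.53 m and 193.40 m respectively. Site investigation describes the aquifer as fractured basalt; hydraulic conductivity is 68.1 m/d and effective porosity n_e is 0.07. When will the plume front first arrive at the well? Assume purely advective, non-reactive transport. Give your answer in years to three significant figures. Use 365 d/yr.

0.765 years

Hydraulic gradient i = (193.53 − 193.40) / 157 = 0.13 / 157 = 8.280e-4
q = Ki = 68.1 × 8.280e-4 = 0.05639 m/d
v_s = q/n_e = 0.05639/0.07 = 0.8056 m/d
t = L / v = 225 / 0.8056 = 279.3 d
   = 279.3 / 365 = 0.765 yr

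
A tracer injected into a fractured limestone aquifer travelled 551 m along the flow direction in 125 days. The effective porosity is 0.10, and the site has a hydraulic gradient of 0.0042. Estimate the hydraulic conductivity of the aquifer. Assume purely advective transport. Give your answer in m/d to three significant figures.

105 m/d

v = L / t = 551 / 125 = 4.408 m/d
K = v · n / i = 4.408 × 0.10 / 0.0042 = 105 m/d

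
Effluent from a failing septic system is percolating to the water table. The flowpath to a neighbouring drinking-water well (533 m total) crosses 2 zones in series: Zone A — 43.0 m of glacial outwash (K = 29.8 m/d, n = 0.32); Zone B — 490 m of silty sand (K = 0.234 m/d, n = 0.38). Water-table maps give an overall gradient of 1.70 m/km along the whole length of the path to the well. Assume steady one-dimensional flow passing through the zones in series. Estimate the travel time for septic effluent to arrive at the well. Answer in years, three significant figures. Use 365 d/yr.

1270 years

Continuity: the same q passes through each zone, so ΔH = q·Σ(L_j/K_j) — the zones act as resistances in series.
Σ(L/K) = 43.0/29.8 + 490/0.234 = 1.443 + 2094 = 2095 d
K_eq = L_total / Σ(L/K) = 533 / 2095 = 0.2544 m/d
q = K_eq · i = 0.2544 × 0.0017 = 4.324e-4 m/d (same in every zone)
Zone A: v = q/n = 4.324e-4/0.32 = 0.001351 m/d → t_A = 43.0/0.001351 = 31820 d
Zone B: v = q/n = 4.324e-4/0.38 = 0.001138 m/d → t_B = 490/0.001138 = 430600 d
Total t = 31820 + 430600 = 462400 d
   = 462400 / 365 = 1270 yr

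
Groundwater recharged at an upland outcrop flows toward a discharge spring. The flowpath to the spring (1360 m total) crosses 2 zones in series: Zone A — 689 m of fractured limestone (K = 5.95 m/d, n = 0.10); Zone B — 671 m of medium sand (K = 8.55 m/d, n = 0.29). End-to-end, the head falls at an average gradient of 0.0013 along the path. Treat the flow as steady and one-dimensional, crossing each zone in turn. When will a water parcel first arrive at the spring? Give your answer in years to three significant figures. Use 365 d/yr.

For zones in series the flux q is common to all zones; the equivalent conductivity is the harmonic (thickness-weighted) mean, K_eq = L_total / Σ(L_j/K_j).
Σ(L/K) = 689/5.95 + 671/8.55 = 115.8 + 78.48 = 194.3 d
K_eq = L_total / Σ(L/K) = 1360 / 194.3 = 7.000 m/d
q = K_eq · i = 7.000 × 0.0013 = 0.009100 m/d (same in every zone)
Zone A: v = q/n = 0.009100/0.10 = 0.09100 m/d → t_A = 689/0.09100 = 7571 d
Zone B: v = q/n = 0.009100/0.29 = 0.03138 m/d → t_B = 671/0.03138 = 21380 d
Total t = 7571 + 21380 = 28950 d
   = 28950 / 365 = 79.3 yr

79.3 years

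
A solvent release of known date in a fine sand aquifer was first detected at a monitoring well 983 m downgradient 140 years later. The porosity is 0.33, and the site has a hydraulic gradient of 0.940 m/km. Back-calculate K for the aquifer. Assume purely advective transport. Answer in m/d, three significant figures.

t = 140 years = 51100 d
v = L / t = 983 / 51100 = 0.01924 m/d
K = v · n / i = 0.01924 × 0.33 / 9.4e-4 = 6.75 m/d

6.75 m/d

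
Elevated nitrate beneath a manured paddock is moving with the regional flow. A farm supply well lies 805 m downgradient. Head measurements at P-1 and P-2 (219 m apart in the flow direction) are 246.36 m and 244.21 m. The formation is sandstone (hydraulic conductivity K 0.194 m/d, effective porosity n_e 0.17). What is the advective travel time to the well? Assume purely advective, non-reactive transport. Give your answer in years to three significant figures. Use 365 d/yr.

197 years

Hydraulic gradient i = (246.36 − 244.21) / 219 = 2.15 / 219 = 0.009817
Darcy flux q = K·i = 0.194 × 0.009817 = 0.001905 m/d
v = Ki/n = 0.194·0.009817/0.17 = 0.01120 m/d
t = L / v = 805 / 0.01120 = 71850 d
   = 71850 / 365 = 197 yr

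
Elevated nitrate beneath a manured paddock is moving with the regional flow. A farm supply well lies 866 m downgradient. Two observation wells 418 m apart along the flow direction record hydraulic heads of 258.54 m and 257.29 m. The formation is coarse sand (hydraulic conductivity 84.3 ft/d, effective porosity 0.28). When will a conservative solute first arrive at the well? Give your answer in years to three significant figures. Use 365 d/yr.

Hydraulic gradient i = (258.54 − 257.29) / 418 = 1.25 / 418 = 0.002990
K = 84.3 ft/d × 0.3048 = 25.69 m/d
Darcy flux q = K·i = 25.69 × 0.002990 = 0.07684 m/d
Seepage velocity v = q / n = 0.07684 / 0.28 = 0.2744 m/d
t = L / v = 866 / 0.2744 = 3156 d
   = 3156 / 365 = 8.65 yr

8.65 years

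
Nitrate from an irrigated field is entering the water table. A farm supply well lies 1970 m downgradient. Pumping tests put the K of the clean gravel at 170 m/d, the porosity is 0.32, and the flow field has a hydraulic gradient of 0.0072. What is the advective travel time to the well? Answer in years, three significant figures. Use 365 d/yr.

q = Ki = 170 × 0.0072 = 1.224 m/d
v_s = q/n_e = 1.224/0.32 = 3.825 m/d
t = L / v = 1970 / 3.825 = 515.0 d
   = 515.0 / 365 = 1.41 yr

1.41 years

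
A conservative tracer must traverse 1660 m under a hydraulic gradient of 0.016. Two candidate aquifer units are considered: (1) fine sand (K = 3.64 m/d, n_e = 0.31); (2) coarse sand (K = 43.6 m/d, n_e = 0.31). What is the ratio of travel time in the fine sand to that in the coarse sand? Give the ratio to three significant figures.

Unit 1 (fine sand): v = 3.64×0.016/0.31 = 0.1879 m/d, t = 1660/0.1879 = 8836 d
Unit 2 (coarse sand): v = 43.6×0.016/0.31 = 2.250 m/d, t = 1660/2.250 = 737.7 d
t(fine sand) / t(coarse sand) = 8836/737.7 = 12.0

12.0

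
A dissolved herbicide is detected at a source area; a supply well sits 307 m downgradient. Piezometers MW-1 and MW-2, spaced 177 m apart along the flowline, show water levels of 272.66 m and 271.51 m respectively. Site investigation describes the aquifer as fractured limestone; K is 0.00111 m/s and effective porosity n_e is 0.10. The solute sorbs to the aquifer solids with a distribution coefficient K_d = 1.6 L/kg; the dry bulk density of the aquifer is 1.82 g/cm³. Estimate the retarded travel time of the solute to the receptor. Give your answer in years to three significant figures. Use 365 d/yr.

4.07 years

Hydraulic gradient i = (272.66 − 271.51) / 177 = 1.15 / 177 = 0.006497
K = 0.00111 m/s × 86400 s/d = 95.90 m/d
q = Ki = 95.90 × 0.006497 = 0.6231 m/d
Seepage velocity v = q / n = 0.6231 / 0.10 = 6.231 m/d
Retardation R = 1 + ρ_b·K_d/n = 1 + 1.82×1.6/0.10 = 30.12
Contaminant velocity v_c = v/R = 6.231/30.12 = 0.2069 m/d
t = L/v_c = 307/0.2069 = 1484 d
   = 1484/365 = 4.07 yr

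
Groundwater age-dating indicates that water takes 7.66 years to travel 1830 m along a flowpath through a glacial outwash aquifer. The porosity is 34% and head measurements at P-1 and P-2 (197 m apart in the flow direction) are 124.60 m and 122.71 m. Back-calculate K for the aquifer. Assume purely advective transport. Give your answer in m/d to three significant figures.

Hydraulic gradient i = (124.60 − 122.71) / 197 = 1.89 / 197 = 0.009594
t = 7.66 years = 2796 d
v = L / t = 1830 / 2796 = 0.6545 m/d
K = v · n / i = 0.6545 × 0.34 / 0.009594 = 23.2 m/d

23.2 m/d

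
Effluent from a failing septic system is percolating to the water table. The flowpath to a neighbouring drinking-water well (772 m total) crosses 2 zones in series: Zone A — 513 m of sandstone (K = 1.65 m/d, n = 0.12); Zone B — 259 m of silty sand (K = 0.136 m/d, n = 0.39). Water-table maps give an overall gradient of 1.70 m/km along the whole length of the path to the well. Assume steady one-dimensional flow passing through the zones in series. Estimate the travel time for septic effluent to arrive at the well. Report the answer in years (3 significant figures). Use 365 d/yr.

Continuity: the same q passes through each zone, so ΔH = q·Σ(L_j/K_j) — the zones act as resistances in series.
Σ(L/K) = 513/1.65 + 259/0.136 = 310.9 + 1904 = 2215 d
K_eq = L_total / Σ(L/K) = 772 / 2215 = 0.3485 m/d
q = K_eq · i = 0.3485 × 0.0017 = 5.924e-4 m/d (same in every zone)
Zone A: v = q/n = 5.924e-4/0.12 = 0.004937 m/d → t_A = 513/0.004937 = 103900 d
Zone B: v = q/n = 5.924e-4/0.39 = 0.001519 m/d → t_B = 259/0.001519 = 170500 d
Total t = 103900 + 170500 = 274400 d
   = 274400 / 365 = 752 yr

752 years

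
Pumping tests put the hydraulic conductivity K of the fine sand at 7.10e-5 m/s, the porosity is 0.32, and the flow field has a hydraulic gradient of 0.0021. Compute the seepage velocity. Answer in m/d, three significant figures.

0.0403 m/d

K = 7.10e-5 m/s × 86400 s/d = 6.134 m/d
Darcy flux q = K·i = 6.134 × 0.0021 = 0.01288 m/d
Average linear velocity = 0.01288 / 0.32 = 0.04026 m/d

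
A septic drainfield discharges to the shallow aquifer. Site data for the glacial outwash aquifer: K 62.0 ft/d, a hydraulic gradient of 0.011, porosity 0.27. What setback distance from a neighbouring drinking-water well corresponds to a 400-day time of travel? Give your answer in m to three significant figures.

K = 62.0 ft/d × 0.3048 = 18.90 m/d
q = Ki = 18.90 × 0.011 = 0.2079 m/d
Average linear velocity = 0.2079 / 0.27 = 0.7699 m/d
L = v × T = 0.7699 × 400 = 308.0 m

308 m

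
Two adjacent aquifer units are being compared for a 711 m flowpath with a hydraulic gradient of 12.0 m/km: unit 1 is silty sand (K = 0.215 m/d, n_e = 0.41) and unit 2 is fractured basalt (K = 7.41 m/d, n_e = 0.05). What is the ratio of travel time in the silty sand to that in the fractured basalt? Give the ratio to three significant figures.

Unit 1 (silty sand): v = 0.215×0.012/0.41 = 0.006293 m/d, t = 711/0.006293 = 113000 d
Unit 2 (fractured basalt): v = 7.41×0.012/0.05 = 1.778 m/d, t = 711/1.778 = 399.8 d
t(silty sand) / t(fractured basalt) = 113000/399.8 = 283

283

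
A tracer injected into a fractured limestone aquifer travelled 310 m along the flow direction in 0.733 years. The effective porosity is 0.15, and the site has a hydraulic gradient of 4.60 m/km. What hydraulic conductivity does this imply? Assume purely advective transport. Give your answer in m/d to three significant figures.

t = 0.733 years = 267.5 d
v = L / t = 310 / 267.5 = 1.159 m/d
K = v · n / i = 1.159 × 0.15 / 0.0046 = 37.8 m/d

37.8 m/d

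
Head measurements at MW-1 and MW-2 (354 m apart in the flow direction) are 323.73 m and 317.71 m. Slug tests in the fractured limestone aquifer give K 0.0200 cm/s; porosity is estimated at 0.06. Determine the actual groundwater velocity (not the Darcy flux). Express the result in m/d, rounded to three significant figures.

Hydraulic gradient i = (323.73 − 317.71) / 354 = 6.02 / 354 = 0.01701
K = 0.0200 cm/s × 864 = 17.28 m/d
Darcy flux q = K·i = 17.28 × 0.01701 = 0.2939 m/d
Seepage velocity v = q / n = 0.2939 / 0.06 = 4.898 m/d

4.90 m/d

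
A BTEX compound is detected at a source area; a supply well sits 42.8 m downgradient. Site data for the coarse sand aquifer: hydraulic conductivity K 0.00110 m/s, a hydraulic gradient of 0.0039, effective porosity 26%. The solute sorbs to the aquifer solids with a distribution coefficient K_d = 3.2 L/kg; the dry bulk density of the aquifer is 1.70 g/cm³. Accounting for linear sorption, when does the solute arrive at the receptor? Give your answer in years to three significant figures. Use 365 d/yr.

1.80 years

K = 0.00110 m/s × 86400 s/d = 95.04 m/d
Darcy flux q = K·i = 95.04 × 0.0039 = 0.3707 m/d
v = Ki/n = 95.04·0.0039/0.26 = 1.426 m/d
Retardation R = 1 + ρ_b·K_d/n = 1 + 1.70×3.2/0.26 = 21.92
Contaminant velocity v_c = v/R = 1.426/21.92 = 0.06503 m/d
t = L/v_c = 42.8/0.06503 = 658.2 d
   = 658.2/365 = 1.80 yr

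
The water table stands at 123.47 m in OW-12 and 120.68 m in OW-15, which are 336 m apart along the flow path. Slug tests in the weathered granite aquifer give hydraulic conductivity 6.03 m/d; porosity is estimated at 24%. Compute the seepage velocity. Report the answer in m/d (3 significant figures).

0.209 m/d

Hydraulic gradient i = (123.47 − 120.68) / 336 = 2.79 / 336 = 0.008304
q = Ki = 6.03 × 0.008304 = 0.05007 m/d
Seepage velocity v = q / n = 0.05007 / 0.24 = 0.2086 m/d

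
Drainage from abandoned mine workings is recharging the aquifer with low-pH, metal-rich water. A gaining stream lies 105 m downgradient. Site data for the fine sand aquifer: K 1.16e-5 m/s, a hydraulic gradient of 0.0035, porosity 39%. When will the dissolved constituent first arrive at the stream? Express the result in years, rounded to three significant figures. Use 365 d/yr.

K = 1.16e-5 m/s × 86400 s/d = 1.002 m/d
Darcy flux q = K·i = 1.002 × 0.0035 = 0.003508 m/d
Seepage velocity v = q / n = 0.003508 / 0.39 = 0.008994 m/d
t = L / v = 105 / 0.008994 = 11670 d
   = 11670 / 365 = 32.0 yr

32.0 years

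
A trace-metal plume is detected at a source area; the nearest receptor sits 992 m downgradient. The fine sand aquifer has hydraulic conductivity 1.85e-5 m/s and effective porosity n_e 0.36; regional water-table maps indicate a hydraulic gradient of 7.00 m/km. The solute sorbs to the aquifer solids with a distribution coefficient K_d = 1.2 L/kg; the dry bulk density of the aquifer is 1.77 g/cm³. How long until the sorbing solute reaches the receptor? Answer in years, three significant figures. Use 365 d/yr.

K = 1.85e-5 m/s × 86400 s/d = 1.598 m/d
Specific discharge q = 1.598 × 0.0070 = 0.01119 m/d
Seepage velocity v = q / n = 0.01119 / 0.36 = 0.03108 m/d
Retardation R = 1 + ρ_b·K_d/n = 1 + 1.77×1.2/0.36 = 6.900
Contaminant velocity v_c = v/R = 0.03108/6.900 = 0.004504 m/d
t = L/v_c = 992/0.004504 = 220200 d
   = 220200/365 = 603 yr

603 years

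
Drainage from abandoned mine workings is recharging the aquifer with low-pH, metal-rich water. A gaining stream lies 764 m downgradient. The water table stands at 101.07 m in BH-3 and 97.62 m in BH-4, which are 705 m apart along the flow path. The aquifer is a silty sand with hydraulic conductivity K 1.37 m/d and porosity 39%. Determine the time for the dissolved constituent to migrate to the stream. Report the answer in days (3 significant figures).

44400 days

Hydraulic gradient i = (101.07 − 97.62) / 705 = 3.45 / 705 = 0.004894
Darcy flux q = K·i = 1.37 × 0.004894 = 0.006704 m/d
v_s = q/n_e = 0.006704/0.39 = 0.01719 m/d
t = L / v = 764 / 0.01719 = 44440 d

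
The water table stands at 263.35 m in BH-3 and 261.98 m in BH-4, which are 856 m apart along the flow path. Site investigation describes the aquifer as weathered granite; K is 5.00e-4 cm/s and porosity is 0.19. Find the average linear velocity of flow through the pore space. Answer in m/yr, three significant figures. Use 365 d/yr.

Hydraulic gradient i = (263.35 − 261.98) / 856 = 1.37 / 856 = 0.001600
K = 5.00e-4 cm/s × 864 = 0.4320 m/d
Darcy flux q = K·i = 0.4320 × 0.001600 = 6.914e-4 m/d
Average linear velocity = 6.914e-4 / 0.19 = 0.003639 m/d
   = 0.003639 × 365 = 1.33 m/yr

1.33 m/yr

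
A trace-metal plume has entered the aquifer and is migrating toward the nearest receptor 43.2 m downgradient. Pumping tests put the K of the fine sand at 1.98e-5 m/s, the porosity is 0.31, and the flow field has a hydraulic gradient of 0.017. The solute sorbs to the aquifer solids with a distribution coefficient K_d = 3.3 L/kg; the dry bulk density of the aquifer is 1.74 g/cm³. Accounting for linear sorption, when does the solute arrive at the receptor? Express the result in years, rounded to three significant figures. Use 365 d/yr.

24.6 years

K = 1.98e-5 m/s × 86400 s/d = 1.711 m/d
Specific discharge q = 1.711 × 0.017 = 0.02908 m/d
v_s = q/n_e = 0.02908/0.31 = 0.09381 m/d
Retardation R = 1 + ρ_b·K_d/n = 1 + 1.74×3.3/0.31 = 19.52
Contaminant velocity v_c = v/R = 0.09381/19.52 = 0.004805 m/d
t = L/v_c = 43.2/0.004805 = 8990 d
   = 8990/365 = 24.6 yr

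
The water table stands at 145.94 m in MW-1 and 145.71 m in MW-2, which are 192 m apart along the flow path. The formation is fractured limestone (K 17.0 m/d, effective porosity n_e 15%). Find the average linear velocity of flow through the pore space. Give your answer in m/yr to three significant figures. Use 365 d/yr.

49.6 m/yr

Hydraulic gradient i = (145.94 − 145.71) / 192 = 0.23 / 192 = 0.001198
Darcy flux q = K·i = 17.0 × 0.001198 = 0.02036 m/d
Average linear velocity = 0.02036 / 0.15 = 0.1358 m/d
   = 0.1358 × 365 = 49.6 m/yr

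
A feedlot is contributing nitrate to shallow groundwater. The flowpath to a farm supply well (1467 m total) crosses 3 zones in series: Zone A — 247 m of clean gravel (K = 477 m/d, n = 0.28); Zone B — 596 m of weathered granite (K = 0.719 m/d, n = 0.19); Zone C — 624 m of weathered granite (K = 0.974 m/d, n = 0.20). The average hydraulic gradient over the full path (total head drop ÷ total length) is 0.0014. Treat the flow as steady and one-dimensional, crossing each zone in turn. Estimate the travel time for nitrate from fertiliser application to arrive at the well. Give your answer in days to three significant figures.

For zones in series the flux q is common to all zones; the equivalent conductivity is the harmonic (thickness-weighted) mean, K_eq = L_total / Σ(L_j/K_j).
Σ(L/K) = 247/477 + 596/0.719 + 624/0.974 = 0.5178 + 828.9 + 640.7 = 1470 d
K_eq = L_total / Σ(L/K) = 1467 / 1470 = 0.9979 m/d
q = K_eq · i = 0.9979 × 0.0014 = 0.001397 m/d (same in every zone)
Zone A: v = q/n = 0.001397/0.28 = 0.004989 m/d → t_A = 247/0.004989 = 49500 d
Zone B: v = q/n = 0.001397/0.19 = 0.007353 m/d → t_B = 596/0.007353 = 81060 d
Zone C: v = q/n = 0.001397/0.20 = 0.006985 m/d → t_C = 624/0.006985 = 89330 d
Total t = 49500 + 81060 + 89330 = 219900 d

220000 days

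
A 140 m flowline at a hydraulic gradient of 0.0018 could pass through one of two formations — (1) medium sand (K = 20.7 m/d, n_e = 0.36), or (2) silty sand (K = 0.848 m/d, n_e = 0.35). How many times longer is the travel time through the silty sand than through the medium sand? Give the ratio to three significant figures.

23.7

Unit 1 (medium sand): v = 20.7×0.0018/0.36 = 0.1035 m/d, t = 140/0.1035 = 1353 d
Unit 2 (silty sand): v = 0.848×0.0018/0.35 = 0.004361 m/d, t = 140/0.004361 = 32100 d
t(silty sand) / t(medium sand) = 32100/1353 = 23.7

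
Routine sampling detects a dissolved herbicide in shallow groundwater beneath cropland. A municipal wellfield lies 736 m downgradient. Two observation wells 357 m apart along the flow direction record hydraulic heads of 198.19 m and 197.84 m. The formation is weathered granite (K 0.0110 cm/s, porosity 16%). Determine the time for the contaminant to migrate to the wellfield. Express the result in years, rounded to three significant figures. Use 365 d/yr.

34.6 years

Hydraulic gradient i = (198.19 − 197.84) / 357 = 0.35 / 357 = 9.804e-4
K = 0.0110 cm/s × 864 = 9.504 m/d
Darcy flux q = K·i = 9.504 × 9.804e-4 = 0.009318 m/d
Seepage velocity v = q / n = 0.009318 / 0.16 = 0.05824 m/d
t = L / v = 736 / 0.05824 = 12640 d
   = 12640 / 365 = 34.6 yr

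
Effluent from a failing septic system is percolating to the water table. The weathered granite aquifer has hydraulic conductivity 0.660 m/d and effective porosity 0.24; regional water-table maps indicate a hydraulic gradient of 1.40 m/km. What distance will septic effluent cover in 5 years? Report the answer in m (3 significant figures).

Specific discharge q = 0.660 × 0.0014 = 9.240e-4 m/d
v = Ki/n = 0.660·0.0014/0.24 = 0.003850 m/d
T = 5 yr × 365 = 1825 d
L = v × T = 0.003850 × 1825 = 7.026 m

7.03 m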